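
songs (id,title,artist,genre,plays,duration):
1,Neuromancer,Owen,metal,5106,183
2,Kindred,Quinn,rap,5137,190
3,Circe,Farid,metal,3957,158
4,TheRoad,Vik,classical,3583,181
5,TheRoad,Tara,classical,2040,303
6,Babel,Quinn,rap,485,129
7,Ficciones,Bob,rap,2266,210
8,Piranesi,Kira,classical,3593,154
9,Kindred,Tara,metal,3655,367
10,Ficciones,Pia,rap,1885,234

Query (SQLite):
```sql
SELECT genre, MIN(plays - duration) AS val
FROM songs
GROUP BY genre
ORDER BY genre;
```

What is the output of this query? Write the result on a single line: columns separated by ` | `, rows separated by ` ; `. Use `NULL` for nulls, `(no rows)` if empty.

For each row compute plays - duration.
Group by genre; take MIN of the expression per group.
  classical: ids {4, 5, 8} → MIN(plays - duration)=1737
  metal: ids {1, 3, 9} → MIN(plays - duration)=3288
  rap: ids {2, 6, 7, 10} → MIN(plays - duration)=356

classical | 1737 ; metal | 3288 ; rap | 356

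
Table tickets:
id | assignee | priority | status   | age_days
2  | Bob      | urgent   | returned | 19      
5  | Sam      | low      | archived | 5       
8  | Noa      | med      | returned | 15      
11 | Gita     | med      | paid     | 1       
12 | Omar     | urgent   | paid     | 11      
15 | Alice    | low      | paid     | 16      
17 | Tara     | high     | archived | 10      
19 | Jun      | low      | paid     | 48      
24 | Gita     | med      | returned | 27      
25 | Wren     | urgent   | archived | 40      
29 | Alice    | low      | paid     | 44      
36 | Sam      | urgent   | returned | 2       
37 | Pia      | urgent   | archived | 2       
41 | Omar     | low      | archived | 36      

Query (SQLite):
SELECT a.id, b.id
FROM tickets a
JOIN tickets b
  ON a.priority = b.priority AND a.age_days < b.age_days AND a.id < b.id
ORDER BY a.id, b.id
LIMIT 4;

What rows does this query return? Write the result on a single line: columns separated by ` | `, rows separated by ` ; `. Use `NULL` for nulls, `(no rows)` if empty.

2 | 25 ; 5 | 15 ; 5 | 19 ; 5 | 29

Pairs (a,b) with same priority, a.age_days < b.age_days, a.id < b.id.
priority groups: high:{17} low:{5,15,19,29,41} med:{8,11,24} urgent:{2,12,25,36,37}
Ordered by (a.id, b.id); first 4.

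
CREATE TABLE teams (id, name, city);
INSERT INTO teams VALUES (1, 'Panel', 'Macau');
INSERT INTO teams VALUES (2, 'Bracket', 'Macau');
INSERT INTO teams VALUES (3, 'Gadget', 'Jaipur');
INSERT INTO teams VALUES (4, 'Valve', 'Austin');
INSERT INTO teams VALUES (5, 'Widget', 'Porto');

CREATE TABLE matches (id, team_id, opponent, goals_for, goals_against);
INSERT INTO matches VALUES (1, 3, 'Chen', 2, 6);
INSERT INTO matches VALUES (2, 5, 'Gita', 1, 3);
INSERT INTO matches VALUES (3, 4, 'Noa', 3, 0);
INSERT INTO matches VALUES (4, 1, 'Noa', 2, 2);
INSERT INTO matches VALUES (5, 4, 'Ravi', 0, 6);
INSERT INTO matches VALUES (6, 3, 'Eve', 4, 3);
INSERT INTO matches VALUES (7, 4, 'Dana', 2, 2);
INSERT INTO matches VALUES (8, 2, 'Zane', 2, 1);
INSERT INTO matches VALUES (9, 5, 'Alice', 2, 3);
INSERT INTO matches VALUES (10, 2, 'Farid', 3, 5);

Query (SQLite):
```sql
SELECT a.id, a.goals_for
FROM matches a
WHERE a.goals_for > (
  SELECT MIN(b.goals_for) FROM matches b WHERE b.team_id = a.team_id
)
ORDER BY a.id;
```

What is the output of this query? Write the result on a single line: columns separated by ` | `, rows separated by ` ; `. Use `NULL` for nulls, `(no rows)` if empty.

3 | 3 ; 6 | 4 ; 7 | 2 ; 9 | 2 ; 10 | 3

For each matches row a, compute MIN(goals_for) over rows sharing a.team_id.
Keep row a if a.goals_for > that per-group MIN.
  team_id=1: MIN(goals_for) = 2
  team_id=2: MIN(goals_for) = 2
  team_id=3: MIN(goals_for) = 2
  team_id=4: MIN(goals_for) = 0
  team_id=5: MIN(goals_for) = 1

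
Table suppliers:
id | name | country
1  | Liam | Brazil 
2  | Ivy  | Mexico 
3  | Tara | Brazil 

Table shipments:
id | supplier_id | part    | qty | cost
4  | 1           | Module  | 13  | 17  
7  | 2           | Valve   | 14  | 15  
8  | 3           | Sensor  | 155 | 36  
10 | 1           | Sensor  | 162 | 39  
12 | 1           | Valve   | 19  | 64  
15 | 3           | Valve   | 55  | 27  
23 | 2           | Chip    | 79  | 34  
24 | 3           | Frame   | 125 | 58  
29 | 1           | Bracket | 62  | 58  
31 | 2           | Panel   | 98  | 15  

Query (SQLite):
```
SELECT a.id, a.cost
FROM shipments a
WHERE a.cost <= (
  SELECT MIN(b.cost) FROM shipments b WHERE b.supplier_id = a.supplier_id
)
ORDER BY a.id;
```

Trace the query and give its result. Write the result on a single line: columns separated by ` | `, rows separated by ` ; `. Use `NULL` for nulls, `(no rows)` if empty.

4 | 17 ; 7 | 15 ; 15 | 27 ; 31 | 15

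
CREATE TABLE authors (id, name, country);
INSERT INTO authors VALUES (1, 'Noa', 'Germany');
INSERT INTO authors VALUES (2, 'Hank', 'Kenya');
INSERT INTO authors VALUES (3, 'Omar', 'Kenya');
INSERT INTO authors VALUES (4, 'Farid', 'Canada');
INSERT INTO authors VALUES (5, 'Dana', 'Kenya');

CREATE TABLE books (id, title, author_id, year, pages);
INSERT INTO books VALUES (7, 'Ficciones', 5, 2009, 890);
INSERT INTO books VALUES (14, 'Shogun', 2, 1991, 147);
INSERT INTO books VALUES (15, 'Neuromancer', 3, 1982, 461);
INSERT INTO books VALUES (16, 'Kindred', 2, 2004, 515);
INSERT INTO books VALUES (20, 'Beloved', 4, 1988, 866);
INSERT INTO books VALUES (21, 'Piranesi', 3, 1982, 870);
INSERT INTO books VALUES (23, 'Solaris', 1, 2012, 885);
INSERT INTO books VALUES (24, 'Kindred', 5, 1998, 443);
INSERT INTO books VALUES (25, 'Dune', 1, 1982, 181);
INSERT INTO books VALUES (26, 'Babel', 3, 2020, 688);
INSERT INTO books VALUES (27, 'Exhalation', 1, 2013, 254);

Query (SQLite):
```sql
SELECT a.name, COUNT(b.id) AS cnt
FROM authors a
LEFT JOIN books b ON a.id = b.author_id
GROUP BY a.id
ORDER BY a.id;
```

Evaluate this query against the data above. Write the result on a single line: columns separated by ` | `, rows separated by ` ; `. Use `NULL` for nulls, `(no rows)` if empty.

LEFT JOIN keeps every authors row; unmatched ones get NULL for books columns.
Group by authors.id and compute COUNT(b.id). COUNT(col) of an all-NULL group is 0.
  1: ids {23, 25, 27} → COUNT(b.id)=3
  2: ids {14, 16} → COUNT(b.id)=2
  3: ids {15, 21, 26} → COUNT(b.id)=3
  4: ids {20} → COUNT(b.id)=1
  5: ids {7, 24} → COUNT(b.id)=2

Noa | 3 ; Hank | 2 ; Omar | 3 ; Farid | 1 ; Dana | 2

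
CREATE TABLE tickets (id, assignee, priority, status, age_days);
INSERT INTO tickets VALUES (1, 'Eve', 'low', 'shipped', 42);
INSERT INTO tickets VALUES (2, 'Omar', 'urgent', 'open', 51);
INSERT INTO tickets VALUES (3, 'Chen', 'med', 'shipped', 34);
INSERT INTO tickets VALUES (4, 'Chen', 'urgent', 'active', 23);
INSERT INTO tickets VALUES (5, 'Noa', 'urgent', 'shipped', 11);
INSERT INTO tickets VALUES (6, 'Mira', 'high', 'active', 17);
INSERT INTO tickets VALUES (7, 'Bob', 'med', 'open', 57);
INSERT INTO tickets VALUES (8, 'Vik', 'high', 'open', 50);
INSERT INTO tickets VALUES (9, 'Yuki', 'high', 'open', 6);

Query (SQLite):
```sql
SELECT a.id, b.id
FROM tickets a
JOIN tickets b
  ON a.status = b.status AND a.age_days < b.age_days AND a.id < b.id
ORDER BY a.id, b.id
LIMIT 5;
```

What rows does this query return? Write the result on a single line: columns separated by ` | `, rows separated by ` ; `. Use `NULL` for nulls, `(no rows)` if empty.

Pairs (a,b) with same status, a.age_days < b.age_days, a.id < b.id.
status groups: active:{4,6} open:{2,7,8,9} shipped:{1,3,5}
Ordered by (a.id, b.id); first 5.

2 | 7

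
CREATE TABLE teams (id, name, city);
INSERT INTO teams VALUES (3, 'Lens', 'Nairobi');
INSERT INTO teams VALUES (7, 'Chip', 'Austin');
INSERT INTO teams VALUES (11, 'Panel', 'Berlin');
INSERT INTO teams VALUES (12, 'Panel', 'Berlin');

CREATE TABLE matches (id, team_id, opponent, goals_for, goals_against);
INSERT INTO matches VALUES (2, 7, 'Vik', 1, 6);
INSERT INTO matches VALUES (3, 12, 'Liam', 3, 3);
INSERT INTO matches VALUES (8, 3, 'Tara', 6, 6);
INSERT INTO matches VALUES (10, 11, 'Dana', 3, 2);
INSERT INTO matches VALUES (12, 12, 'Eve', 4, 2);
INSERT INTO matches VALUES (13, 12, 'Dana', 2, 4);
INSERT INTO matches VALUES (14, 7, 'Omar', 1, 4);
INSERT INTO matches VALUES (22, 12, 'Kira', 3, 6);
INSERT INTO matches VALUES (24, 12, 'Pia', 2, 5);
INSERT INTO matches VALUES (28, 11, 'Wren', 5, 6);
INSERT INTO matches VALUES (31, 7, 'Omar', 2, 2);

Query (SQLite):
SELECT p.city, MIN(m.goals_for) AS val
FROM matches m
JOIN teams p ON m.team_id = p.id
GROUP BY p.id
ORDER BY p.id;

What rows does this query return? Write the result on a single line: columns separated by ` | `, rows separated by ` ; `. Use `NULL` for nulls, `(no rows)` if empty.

Nairobi | 6 ; Austin | 1 ; Berlin | 3 ; Berlin | 2

Join each matches row to its teams via team_id.
Group joined rows by teams.id; compute MIN(m.goals_for) per group.
  3: ids {8} → MIN(m.goals_for)=6
  7: ids {2, 14, 31} → MIN(m.goals_for)=1
  11: ids {10, 28} → MIN(m.goals_for)=3
  12: ids {3, 12, 13, 22, 24} → MIN(m.goals_for)=2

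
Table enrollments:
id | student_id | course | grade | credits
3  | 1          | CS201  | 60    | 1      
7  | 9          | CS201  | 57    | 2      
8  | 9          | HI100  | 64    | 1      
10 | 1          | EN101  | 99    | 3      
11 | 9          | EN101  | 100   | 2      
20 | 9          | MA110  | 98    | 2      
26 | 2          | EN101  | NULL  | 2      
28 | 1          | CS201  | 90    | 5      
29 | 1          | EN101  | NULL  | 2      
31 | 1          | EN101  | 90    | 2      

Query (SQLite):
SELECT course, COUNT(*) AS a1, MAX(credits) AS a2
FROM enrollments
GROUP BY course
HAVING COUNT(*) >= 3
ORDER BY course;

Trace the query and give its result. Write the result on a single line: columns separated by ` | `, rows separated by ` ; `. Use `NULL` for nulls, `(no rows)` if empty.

Group enrollments by course.
Per group compute: COUNT(*), MAX(credits).
HAVING: drop groups with fewer than 3 rows.
  CS201: ids {3, 7, 28} → COUNT(*)=3, MAX(credits)=5
  EN101: ids {10, 11, 26, 29, 31} → COUNT(*)=5, MAX(credits)=3
  HI100: ids {8} → COUNT(*)=1, MAX(credits)=1
  MA110: ids {20} → COUNT(*)=1, MAX(credits)=2

CS201 | 3 | 5 ; EN101 | 5 | 3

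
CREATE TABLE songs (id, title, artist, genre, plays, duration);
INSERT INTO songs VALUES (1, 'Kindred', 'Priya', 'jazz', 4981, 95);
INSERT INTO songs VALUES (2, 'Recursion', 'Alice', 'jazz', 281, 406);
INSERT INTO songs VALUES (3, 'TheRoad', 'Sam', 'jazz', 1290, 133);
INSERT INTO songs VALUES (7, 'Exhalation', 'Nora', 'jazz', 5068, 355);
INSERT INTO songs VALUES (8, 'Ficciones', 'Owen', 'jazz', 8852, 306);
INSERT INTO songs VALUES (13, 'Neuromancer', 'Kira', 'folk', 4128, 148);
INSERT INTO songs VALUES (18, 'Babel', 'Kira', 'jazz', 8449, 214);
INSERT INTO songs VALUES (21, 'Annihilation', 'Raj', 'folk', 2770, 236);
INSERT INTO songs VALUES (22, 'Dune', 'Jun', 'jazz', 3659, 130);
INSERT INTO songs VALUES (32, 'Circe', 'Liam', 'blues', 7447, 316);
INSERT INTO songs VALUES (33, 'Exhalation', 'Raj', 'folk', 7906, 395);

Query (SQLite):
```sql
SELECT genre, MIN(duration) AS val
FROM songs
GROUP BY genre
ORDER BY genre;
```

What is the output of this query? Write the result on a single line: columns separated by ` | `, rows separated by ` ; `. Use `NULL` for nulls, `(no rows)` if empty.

blues | 316 ; folk | 148 ; jazz | 95

Partition songs by genre; compute MIN(duration) within each group.
  blues: ids {32} → MIN(duration)=316
  folk: ids {13, 21, 33} → MIN(duration)=148
  jazz: ids {1, 2, 3, 7, 8, 18, 22} → MIN(duration)=95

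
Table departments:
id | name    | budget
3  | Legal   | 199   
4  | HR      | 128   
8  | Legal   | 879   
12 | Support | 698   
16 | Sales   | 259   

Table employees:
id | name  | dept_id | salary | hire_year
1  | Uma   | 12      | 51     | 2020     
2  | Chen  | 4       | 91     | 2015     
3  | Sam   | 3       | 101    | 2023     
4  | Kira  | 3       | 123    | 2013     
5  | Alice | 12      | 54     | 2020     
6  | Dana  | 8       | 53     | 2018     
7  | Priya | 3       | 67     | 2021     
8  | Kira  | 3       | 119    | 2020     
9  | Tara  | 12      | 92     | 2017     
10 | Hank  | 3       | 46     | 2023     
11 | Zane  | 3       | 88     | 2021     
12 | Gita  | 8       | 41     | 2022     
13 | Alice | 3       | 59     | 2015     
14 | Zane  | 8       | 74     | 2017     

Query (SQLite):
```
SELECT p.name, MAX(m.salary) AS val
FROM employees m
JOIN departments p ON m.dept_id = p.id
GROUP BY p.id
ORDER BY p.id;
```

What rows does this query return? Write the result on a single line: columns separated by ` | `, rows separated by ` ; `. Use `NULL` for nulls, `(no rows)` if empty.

Join each employees row to its departments via dept_id.
Group joined rows by departments.id; compute MAX(m.salary) per group.
  3: ids {3, 4, 7, 8, 10, 11, 13} → MAX(m.salary)=123
  4: ids {2} → MAX(m.salary)=91
  8: ids {6, 12, 14} → MAX(m.salary)=74
  12: ids {1, 5, 9} → MAX(m.salary)=92

Legal | 123 ; HR | 91 ; Legal | 74 ; Support | 92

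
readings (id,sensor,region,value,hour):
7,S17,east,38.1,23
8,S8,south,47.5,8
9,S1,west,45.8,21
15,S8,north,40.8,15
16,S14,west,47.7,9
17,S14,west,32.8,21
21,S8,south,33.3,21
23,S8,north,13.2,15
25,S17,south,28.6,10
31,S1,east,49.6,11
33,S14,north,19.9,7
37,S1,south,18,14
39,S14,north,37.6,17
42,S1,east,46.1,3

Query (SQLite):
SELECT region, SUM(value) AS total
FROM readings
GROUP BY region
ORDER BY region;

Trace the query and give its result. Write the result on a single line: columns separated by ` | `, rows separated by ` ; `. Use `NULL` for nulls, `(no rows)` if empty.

Partition readings by region; compute SUM(value) within each group.
  east: ids {7, 31, 42} → SUM(value)=133.8
  north: ids {15, 23, 33, 39} → SUM(value)=111.5
  south: ids {8, 21, 25, 37} → SUM(value)=127.4
  west: ids {9, 16, 17} → SUM(value)=126.3

east | 133.8 ; north | 111.5 ; south | 127.4 ; west | 126.3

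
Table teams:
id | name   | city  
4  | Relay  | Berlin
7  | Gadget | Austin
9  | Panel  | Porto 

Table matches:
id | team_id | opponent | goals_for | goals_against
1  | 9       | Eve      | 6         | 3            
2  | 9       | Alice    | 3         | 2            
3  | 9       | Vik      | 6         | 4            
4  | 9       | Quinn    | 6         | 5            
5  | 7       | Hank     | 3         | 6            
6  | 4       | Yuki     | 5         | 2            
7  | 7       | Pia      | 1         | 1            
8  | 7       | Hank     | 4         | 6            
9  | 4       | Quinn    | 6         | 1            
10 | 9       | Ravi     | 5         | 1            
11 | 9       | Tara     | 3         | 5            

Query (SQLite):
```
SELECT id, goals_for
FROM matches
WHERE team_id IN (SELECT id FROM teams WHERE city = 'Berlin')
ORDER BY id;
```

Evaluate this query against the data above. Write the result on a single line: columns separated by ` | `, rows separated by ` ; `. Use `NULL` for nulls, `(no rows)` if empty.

Inner query: teams.id where city = 'Berlin'.
Outer: keep matches rows whose team_id is in that set.
Inner query → {4}

6 | 5 ; 9 | 6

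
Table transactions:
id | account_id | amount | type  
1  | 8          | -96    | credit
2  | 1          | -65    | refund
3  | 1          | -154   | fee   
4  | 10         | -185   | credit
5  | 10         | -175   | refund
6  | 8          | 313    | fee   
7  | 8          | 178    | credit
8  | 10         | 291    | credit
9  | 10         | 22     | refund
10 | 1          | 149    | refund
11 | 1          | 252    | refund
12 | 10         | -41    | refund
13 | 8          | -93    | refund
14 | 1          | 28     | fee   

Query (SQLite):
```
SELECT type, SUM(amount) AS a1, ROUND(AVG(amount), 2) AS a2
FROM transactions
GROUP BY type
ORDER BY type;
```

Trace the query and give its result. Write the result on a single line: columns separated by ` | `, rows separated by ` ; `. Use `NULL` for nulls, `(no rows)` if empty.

Group transactions by type.
Per group compute: SUM(amount), ROUND(AVG(amount), 2).
  credit: ids {1, 4, 7, 8} → SUM(amount)=188, ROUND(AVG(amount), 2)=47
  fee: ids {3, 6, 14} → SUM(amount)=187, ROUND(AVG(amount), 2)=62.33
  refund: ids {2, 5, 9, 10, 11, 12, 13} → SUM(amount)=49, ROUND(AVG(amount), 2)=7

credit | 188 | 47 ; fee | 187 | 62.33 ; refund | 49 | 7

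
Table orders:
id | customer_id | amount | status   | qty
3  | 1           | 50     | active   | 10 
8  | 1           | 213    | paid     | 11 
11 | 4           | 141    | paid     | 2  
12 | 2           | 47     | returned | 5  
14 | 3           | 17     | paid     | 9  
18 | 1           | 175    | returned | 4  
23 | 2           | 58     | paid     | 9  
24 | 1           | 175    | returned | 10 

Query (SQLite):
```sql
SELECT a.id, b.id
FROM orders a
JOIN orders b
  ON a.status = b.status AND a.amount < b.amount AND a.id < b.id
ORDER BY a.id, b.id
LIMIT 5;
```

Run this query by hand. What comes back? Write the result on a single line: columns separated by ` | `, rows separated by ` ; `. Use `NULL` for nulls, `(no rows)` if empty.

12 | 18 ; 12 | 24 ; 14 | 23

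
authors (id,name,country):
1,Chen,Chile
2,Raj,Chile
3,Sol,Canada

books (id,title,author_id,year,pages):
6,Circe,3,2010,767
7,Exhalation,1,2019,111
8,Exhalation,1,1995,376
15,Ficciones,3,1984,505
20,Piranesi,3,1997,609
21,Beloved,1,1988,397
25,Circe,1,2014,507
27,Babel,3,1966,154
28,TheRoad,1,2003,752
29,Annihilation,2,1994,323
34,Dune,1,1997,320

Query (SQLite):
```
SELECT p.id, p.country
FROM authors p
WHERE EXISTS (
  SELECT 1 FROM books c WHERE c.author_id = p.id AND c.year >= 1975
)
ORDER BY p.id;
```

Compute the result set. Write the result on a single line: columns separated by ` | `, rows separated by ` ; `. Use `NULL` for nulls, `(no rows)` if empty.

1 | Chile ; 2 | Chile ; 3 | Canada

For each authors row, check whether any books with matching author_id has year >= 1975.
Keep rows where that is true.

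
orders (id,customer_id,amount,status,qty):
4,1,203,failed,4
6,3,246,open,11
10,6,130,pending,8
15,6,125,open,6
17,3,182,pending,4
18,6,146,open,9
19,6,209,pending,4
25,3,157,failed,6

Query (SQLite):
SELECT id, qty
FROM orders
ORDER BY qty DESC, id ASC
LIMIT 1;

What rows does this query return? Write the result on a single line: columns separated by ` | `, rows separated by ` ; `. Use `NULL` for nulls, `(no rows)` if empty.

Sort by qty desc, tiebreak id asc: (11, id=6), (9, id=18), (8, id=10), (6, id=15) …. Take first 1.

6 | 11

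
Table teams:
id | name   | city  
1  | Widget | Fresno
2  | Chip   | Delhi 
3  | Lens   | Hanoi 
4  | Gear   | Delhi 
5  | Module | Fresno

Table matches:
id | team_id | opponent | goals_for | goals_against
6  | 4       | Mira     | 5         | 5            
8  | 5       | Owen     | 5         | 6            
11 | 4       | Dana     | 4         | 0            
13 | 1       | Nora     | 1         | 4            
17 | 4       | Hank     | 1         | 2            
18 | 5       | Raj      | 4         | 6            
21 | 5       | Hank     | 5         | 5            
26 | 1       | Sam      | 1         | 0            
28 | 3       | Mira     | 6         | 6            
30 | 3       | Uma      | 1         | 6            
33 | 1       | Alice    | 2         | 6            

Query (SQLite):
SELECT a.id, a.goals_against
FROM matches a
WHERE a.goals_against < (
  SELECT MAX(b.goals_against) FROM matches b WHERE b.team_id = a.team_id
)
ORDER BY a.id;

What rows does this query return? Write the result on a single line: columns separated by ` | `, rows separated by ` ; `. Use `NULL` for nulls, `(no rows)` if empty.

11 | 0 ; 13 | 4 ; 17 | 2 ; 21 | 5 ; 26 | 0

For each matches row a, compute MAX(goals_against) over rows sharing a.team_id.
Keep row a if a.goals_against < that per-group MAX.
  team_id=1: MAX(goals_against) = 6
  team_id=3: MAX(goals_against) = 6
  team_id=4: MAX(goals_against) = 5
  team_id=5: MAX(goals_against) = 6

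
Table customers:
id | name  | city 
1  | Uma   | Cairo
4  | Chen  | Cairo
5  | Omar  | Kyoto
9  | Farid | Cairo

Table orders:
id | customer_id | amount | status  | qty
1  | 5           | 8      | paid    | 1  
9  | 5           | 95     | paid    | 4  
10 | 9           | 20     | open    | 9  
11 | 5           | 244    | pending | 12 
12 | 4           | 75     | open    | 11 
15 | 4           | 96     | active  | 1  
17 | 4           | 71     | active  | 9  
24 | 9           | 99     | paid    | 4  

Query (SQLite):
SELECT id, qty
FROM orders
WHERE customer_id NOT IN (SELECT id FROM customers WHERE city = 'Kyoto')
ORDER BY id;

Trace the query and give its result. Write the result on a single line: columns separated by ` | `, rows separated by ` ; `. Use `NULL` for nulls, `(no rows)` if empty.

Inner query: customers.id where city = 'Kyoto'.
Outer: keep orders rows whose customer_id is not in that set.
Inner query → {5}

10 | 9 ; 12 | 11 ; 15 | 1 ; 17 | 9 ; 24 | 4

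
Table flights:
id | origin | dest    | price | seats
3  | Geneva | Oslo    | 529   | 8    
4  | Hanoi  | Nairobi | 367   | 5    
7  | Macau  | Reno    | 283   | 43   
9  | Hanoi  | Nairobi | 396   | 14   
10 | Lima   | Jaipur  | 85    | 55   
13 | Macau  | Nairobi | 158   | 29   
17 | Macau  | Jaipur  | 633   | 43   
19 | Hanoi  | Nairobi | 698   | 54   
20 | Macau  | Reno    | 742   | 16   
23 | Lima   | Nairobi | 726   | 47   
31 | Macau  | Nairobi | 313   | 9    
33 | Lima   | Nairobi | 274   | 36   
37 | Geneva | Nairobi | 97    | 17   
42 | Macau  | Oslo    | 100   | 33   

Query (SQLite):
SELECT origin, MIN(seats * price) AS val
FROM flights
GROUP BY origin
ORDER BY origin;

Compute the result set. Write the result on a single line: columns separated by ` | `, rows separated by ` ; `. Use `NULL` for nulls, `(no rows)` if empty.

Geneva | 1649 ; Hanoi | 1835 ; Lima | 4675 ; Macau | 2817

For each row compute seats * price.
Group by origin; take MIN of the expression per group.
  Geneva: ids {3, 37} → MIN(seats * price)=1649
  Hanoi: ids {4, 9, 19} → MIN(seats * price)=1835
  Lima: ids {10, 23, 33} → MIN(seats * price)=4675
  Macau: ids {7, 13, 17, 20, 31, 42} → MIN(seats * price)=2817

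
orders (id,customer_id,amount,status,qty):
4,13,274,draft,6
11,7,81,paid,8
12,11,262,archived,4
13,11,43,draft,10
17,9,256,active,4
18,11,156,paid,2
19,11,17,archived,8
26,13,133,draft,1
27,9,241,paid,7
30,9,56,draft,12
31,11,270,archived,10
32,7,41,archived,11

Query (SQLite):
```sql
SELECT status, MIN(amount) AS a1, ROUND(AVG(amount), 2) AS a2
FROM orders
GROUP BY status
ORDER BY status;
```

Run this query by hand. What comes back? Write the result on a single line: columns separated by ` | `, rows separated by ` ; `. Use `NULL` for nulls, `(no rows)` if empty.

active | 256 | 256 ; archived | 17 | 147.5 ; draft | 43 | 126.5 ; paid | 81 | 159.33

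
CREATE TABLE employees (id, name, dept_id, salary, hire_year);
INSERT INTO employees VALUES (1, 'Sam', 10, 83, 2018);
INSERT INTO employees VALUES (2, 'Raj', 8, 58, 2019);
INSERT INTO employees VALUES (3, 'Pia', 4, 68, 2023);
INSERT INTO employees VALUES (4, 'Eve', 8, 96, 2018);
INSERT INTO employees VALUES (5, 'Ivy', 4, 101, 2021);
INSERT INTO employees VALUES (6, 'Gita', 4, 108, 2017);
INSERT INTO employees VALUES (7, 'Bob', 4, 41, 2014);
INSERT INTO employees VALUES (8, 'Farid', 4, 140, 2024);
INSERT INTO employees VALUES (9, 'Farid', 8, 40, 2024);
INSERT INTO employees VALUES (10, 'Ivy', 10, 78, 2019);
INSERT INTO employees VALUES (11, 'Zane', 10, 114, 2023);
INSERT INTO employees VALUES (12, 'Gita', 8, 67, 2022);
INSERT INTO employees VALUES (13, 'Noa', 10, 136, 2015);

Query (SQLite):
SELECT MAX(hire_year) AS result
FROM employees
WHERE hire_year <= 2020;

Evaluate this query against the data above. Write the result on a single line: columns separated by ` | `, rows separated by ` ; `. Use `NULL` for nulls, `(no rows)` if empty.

2019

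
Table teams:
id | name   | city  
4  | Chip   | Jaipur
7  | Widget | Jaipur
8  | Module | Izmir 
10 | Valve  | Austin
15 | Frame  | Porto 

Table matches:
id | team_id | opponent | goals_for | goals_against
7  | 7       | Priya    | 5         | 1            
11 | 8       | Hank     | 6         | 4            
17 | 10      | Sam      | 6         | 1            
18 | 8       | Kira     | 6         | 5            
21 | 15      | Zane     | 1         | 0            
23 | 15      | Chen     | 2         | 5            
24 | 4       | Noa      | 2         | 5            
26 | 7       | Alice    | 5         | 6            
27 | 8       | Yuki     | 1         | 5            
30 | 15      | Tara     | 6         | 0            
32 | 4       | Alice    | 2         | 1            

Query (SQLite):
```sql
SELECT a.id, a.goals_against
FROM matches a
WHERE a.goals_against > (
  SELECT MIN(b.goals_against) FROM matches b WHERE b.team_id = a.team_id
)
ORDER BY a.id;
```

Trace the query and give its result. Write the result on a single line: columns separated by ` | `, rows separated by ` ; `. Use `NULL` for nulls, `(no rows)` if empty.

18 | 5 ; 23 | 5 ; 24 | 5 ; 26 | 6 ; 27 | 5

For each matches row a, compute MIN(goals_against) over rows sharing a.team_id.
Keep row a if a.goals_against > that per-group MIN.
  team_id=4: MIN(goals_against) = 1
  team_id=7: MIN(goals_against) = 1
  team_id=8: MIN(goals_against) = 4
  team_id=10: MIN(goals_against) = 1
  team_id=15: MIN(goals_against) = 0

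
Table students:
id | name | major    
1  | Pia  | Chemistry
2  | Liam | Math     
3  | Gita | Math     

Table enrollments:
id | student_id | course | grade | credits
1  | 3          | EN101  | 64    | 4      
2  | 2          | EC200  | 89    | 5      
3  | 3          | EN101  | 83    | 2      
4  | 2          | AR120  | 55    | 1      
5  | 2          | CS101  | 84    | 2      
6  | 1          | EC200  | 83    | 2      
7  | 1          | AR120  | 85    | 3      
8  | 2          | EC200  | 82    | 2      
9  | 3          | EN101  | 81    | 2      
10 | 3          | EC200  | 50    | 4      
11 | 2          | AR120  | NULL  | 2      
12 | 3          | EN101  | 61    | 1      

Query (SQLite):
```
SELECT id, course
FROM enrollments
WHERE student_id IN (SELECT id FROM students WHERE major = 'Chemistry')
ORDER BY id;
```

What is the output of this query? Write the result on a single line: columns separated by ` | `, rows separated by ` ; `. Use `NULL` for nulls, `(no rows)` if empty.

6 | EC200 ; 7 | AR120

Inner query: students.id where major = 'Chemistry'.
Outer: keep enrollments rows whose student_id is in that set.
Inner query → {1}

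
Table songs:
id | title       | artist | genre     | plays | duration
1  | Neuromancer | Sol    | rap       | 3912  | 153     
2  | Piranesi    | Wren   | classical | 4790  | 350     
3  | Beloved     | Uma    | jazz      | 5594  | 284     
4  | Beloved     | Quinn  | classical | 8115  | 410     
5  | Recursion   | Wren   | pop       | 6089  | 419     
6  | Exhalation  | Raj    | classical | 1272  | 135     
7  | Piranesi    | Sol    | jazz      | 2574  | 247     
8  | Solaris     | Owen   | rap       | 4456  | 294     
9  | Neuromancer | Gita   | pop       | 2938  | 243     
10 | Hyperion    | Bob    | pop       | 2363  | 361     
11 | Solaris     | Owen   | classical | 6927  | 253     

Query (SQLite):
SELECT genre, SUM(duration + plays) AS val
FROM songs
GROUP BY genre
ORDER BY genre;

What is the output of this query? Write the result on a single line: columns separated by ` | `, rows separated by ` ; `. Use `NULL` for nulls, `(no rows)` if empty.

classical | 22252 ; jazz | 8699 ; pop | 12413 ; rap | 8815

For each row compute duration + plays.
Group by genre; take SUM of the expression per group.
  classical: ids {2, 4, 6, 11} → SUM(duration + plays)=22252
  jazz: ids {3, 7} → SUM(duration + plays)=8699
  pop: ids {5, 9, 10} → SUM(duration + plays)=12413
  rap: ids {1, 8} → SUM(duration + plays)=8815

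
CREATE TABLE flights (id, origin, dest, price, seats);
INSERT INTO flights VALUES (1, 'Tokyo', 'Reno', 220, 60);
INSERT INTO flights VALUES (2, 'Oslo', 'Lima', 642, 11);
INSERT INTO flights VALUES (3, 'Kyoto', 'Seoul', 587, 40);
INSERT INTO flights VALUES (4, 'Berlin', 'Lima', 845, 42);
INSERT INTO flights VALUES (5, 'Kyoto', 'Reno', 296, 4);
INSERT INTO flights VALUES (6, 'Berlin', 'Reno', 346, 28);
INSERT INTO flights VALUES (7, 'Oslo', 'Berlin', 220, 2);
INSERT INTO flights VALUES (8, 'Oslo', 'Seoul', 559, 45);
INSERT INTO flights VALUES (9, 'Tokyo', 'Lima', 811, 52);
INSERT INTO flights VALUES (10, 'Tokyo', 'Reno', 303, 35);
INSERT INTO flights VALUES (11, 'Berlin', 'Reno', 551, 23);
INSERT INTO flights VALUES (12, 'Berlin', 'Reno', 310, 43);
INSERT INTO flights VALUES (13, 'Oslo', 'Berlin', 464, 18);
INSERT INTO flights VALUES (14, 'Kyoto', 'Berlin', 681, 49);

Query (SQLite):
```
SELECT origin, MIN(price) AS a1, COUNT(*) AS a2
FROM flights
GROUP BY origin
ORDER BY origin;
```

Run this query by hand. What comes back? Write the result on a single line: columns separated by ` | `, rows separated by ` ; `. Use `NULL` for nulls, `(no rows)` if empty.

Berlin | 310 | 4 ; Kyoto | 296 | 3 ; Oslo | 220 | 4 ; Tokyo | 220 | 3

Group flights by origin.
Per group compute: MIN(price), COUNT(*).
  Berlin: ids {4, 6, 11, 12} → MIN(price)=310, COUNT(*)=4
  Kyoto: ids {3, 5, 14} → MIN(price)=296, COUNT(*)=3
  Oslo: ids {2, 7, 8, 13} → MIN(price)=220, COUNT(*)=4
  Tokyo: ids {1, 9, 10} → MIN(price)=220, COUNT(*)=3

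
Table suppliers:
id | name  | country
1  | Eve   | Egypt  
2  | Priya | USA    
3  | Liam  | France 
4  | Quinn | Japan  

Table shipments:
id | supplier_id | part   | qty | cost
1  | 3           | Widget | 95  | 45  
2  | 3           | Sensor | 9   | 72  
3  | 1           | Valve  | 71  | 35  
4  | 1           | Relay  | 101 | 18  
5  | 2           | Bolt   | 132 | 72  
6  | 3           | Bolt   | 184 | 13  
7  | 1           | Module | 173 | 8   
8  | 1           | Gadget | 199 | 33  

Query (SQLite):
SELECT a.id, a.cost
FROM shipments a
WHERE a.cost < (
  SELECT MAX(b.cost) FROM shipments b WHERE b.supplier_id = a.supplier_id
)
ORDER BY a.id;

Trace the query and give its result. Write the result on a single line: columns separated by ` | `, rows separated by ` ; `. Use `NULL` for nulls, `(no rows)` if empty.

1 | 45 ; 4 | 18 ; 6 | 13 ; 7 | 8 ; 8 | 33

For each shipments row a, compute MAX(cost) over rows sharing a.supplier_id.
Keep row a if a.cost < that per-group MAX.
  supplier_id=1: MAX(cost) = 35
  supplier_id=2: MAX(cost) = 72
  supplier_id=3: MAX(cost) = 72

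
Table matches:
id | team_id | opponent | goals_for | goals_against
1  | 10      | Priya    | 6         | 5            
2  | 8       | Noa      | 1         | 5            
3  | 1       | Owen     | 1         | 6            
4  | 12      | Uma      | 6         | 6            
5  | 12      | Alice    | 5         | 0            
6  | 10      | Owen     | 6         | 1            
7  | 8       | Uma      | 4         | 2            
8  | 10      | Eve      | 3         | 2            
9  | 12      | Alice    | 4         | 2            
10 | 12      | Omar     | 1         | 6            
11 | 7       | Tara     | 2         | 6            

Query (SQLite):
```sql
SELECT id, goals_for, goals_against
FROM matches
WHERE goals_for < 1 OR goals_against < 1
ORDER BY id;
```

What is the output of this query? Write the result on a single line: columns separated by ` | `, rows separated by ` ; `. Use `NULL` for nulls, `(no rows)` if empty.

goals_for < 1: ids { }
goals_against < 1: ids {5}
Combine with OR.

5 | 5 | 0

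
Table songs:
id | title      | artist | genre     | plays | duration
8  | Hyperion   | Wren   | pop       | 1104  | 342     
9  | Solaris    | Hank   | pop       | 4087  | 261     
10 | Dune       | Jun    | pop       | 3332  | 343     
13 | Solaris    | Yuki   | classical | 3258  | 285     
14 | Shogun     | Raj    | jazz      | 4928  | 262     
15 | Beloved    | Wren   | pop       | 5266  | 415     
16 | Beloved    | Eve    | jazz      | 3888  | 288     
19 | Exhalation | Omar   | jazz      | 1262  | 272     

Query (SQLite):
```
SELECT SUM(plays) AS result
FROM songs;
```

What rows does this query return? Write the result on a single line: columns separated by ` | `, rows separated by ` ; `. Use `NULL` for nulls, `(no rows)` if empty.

27125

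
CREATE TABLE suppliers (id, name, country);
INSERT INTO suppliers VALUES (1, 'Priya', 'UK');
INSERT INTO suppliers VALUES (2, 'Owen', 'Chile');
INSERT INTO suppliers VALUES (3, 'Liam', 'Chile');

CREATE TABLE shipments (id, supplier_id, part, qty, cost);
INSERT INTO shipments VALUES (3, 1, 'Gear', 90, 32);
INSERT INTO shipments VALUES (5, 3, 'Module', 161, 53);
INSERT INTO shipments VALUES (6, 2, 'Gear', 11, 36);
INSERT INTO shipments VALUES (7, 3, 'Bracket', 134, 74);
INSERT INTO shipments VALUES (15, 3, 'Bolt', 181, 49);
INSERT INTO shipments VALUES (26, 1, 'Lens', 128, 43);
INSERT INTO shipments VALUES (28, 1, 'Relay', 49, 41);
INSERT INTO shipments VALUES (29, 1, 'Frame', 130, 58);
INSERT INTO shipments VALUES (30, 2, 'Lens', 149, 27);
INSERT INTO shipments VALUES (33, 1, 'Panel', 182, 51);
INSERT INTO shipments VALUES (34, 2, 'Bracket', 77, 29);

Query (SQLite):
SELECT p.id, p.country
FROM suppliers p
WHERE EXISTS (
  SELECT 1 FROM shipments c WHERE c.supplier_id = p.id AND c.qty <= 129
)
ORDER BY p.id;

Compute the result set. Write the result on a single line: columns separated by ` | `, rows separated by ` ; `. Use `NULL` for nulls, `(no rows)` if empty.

For each suppliers row, check whether any shipments with matching supplier_id has qty <= 129.
Keep rows where that is true.

1 | UK ; 2 | Chile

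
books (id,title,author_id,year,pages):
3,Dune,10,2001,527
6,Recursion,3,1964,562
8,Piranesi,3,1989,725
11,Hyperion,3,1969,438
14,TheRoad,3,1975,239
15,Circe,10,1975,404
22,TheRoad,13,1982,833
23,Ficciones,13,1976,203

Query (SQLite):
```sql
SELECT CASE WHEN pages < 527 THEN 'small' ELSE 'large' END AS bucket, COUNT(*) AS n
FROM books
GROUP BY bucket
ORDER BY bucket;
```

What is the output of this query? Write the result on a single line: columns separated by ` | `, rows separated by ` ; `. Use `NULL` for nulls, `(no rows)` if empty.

large | 4 ; small | 4

Bucket rows by pages < 527 → 'small' else 'large'; count each bucket.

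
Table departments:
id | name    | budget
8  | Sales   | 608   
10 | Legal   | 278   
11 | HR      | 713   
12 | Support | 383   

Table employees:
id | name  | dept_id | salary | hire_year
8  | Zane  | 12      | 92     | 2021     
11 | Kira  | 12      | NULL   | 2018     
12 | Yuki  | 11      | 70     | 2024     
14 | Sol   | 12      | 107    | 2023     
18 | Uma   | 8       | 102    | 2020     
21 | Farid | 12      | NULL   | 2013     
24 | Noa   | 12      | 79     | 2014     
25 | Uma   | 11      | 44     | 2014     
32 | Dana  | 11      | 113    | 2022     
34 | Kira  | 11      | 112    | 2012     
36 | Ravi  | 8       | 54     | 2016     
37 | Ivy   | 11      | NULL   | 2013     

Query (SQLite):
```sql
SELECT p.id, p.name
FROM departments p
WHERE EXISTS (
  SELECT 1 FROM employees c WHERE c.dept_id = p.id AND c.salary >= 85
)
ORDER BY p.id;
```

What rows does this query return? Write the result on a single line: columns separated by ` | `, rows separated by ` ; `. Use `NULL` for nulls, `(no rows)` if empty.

8 | Sales ; 11 | HR ; 12 | Support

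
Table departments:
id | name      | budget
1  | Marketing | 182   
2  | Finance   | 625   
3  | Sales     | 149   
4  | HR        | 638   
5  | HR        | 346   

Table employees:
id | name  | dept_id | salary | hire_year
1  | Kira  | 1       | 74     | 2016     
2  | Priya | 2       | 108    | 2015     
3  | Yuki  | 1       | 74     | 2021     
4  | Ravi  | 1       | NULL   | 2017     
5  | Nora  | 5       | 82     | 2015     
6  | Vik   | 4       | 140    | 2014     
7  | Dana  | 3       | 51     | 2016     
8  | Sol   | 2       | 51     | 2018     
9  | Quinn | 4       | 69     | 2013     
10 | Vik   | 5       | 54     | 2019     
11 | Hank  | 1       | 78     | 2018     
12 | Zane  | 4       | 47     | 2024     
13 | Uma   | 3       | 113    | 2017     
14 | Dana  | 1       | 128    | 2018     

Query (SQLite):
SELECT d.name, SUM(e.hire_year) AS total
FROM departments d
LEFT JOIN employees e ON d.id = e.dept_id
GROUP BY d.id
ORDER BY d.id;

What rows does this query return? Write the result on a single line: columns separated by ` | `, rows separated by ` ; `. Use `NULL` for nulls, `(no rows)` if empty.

Marketing | 10090 ; Finance | 4033 ; Sales | 4033 ; HR | 6051 ; HR | 4034

LEFT JOIN keeps every departments row; unmatched ones get NULL for employees columns.
Group by departments.id and compute SUM(e.hire_year). SUM over an all-NULL group is NULL.
  1: ids {1, 3, 4, 11, 14} → SUM(e.hire_year)=10090
  2: ids {2, 8} → SUM(e.hire_year)=4033
  3: ids {7, 13} → SUM(e.hire_year)=4033
  4: ids {6, 9, 12} → SUM(e.hire_year)=6051
  5: ids {5, 10} → SUM(e.hire_year)=4034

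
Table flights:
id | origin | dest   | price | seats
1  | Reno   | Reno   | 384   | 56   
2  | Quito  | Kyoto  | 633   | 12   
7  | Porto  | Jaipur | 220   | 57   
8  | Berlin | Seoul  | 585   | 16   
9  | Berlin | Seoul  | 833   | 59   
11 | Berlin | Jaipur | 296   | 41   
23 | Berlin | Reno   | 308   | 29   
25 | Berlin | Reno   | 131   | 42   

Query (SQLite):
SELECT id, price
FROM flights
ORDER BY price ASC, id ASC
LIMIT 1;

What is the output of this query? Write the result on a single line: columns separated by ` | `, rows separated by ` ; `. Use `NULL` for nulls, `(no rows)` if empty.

Sort by price asc, tiebreak id asc: (131, id=25), (220, id=7), (296, id=11), (308, id=23) …. Take first 1.

25 | 131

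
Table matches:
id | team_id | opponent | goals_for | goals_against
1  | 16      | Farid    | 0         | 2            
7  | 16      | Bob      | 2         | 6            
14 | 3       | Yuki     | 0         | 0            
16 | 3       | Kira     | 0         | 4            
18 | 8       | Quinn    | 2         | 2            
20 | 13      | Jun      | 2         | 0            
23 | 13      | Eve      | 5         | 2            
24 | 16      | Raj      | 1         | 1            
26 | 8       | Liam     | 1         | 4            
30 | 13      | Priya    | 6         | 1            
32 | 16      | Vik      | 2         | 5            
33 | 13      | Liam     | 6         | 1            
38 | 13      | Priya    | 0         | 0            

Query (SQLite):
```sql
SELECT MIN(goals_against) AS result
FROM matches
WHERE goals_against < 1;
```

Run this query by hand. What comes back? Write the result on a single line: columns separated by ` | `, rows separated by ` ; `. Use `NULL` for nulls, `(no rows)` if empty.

Rows where goals_against < 1 → goals_against values: [0, 0, 0].
MIN of non-NULL values = 0.

0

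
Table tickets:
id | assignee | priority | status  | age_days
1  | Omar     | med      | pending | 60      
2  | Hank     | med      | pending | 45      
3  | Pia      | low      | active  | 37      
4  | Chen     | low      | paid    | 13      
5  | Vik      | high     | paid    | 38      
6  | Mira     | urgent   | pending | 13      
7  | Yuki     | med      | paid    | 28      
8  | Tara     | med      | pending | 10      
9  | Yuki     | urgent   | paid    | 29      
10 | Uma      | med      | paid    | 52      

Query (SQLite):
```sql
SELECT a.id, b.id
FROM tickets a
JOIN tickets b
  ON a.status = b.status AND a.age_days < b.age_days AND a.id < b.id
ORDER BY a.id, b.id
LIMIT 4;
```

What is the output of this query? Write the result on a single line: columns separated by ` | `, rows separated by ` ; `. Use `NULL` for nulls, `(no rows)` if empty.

Pairs (a,b) with same status, a.age_days < b.age_days, a.id < b.id.
status groups: active:{3} paid:{4,5,7,9,10} pending:{1,2,6,8}
Ordered by (a.id, b.id); first 4.

4 | 5 ; 4 | 7 ; 4 | 9 ; 4 | 10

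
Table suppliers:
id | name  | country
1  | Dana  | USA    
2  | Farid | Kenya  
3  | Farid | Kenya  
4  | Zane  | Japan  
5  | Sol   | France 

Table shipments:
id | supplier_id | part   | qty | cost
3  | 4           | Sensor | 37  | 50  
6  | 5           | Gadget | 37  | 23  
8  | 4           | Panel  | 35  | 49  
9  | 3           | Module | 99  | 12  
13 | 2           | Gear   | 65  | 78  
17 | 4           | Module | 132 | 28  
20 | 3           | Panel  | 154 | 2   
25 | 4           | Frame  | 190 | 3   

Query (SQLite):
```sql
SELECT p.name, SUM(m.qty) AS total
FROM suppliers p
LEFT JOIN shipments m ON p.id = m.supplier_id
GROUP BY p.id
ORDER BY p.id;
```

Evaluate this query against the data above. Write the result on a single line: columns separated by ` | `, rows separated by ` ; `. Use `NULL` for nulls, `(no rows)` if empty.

Dana | NULL ; Farid | 65 ; Farid | 253 ; Zane | 394 ; Sol | 37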